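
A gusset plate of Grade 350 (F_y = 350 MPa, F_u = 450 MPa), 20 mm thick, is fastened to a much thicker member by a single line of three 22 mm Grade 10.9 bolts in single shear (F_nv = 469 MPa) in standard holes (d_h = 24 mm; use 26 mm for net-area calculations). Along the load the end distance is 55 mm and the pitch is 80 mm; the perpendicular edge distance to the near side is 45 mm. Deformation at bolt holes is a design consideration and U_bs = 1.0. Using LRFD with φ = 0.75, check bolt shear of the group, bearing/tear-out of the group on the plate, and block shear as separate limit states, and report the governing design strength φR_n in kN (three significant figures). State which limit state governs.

401 kN (bolt shear governs)

Bolt shear: A_b = π·22²/4 = 380.1 mm²; R_n = 469 × 380.1 × 3 × 1 / 1000 = 534.8 kN → 0.75 × 534.8 = 401 kN.
Bearing: edge l_c = 43, r_n = 464.4 kN; interior l_c = 56, r_n = 475.2 kN; R_n = 464.4 + 2·475.2 = 1415 kN → 1060 kN.
Block shear: A_gv = 4300, A_nv = 3000, A_nt = 640 mm²; R_n = min(0.6F_uA_nv, 0.6F_yA_gv) + U_bs·F_u·A_nt = 1098 kN → 824 kN.
Bolt shear governs: 401 kN.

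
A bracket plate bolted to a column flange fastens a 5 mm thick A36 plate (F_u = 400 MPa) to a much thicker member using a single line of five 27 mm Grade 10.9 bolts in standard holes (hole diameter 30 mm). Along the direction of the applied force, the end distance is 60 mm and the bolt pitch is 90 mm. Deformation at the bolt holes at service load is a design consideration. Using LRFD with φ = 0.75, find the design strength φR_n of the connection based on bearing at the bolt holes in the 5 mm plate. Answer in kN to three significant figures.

470 kN

Per bolt r_n = 1.2 l_c t F_u ≤ 2.4 d t F_u; upper limit = 2.4 × 27 × 5 × 400 / 1000 = 129.6 kN.
Edge bolt: l_c = 60 − 30/2 = 45 mm → 1.2 × 45 × 5 × 400 / 1000 = 108 → r_n = 108 kN.
Interior bolts: l_c = 90 − 30 = 60 mm → 1.2 × 60 × 5 × 400 / 1000 = 144 → r_n = 129.6 kN.
R_n = 1 × 108 + 4 × 129.6 = 626.4 kN.
Design strength φR_n = 0.75 × 626.4 = 470 kN.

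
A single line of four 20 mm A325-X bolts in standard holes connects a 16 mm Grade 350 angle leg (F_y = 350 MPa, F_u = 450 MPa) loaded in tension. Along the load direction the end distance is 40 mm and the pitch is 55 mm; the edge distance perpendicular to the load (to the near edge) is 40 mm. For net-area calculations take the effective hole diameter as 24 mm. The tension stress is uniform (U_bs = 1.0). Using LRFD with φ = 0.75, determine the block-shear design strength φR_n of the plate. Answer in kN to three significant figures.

Shear plane L_v = 40 + 3·55 = 205 mm; A_gv = 205 × 16 = 3280 mm².
A_nv = (205 − 3.5·24) × 16 = 1936 mm².
A_nt = (40 − 0.5·24) × 16 = 448 mm².
0.6 F_u A_nv = 522.7 kN; 0.6 F_y A_gv = 688.8 kN → shear rupture governs the shear term.
R_n = 522.7 + 1.0 × 450 × 448 / 1000 = 724.3 kN.
Design strength φR_n = 0.75 × 724.3 = 543 kN.

543 kN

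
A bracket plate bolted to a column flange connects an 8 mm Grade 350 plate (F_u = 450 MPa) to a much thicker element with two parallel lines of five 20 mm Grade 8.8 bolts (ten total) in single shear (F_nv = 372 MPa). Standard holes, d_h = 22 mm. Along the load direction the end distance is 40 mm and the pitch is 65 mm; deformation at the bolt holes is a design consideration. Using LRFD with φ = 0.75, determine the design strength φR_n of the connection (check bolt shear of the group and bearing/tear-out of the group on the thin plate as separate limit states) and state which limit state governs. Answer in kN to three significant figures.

877 kN (bolt shear governs)

Bolt shear: A_b = π·20²/4 = 314.2 mm²; R_n = 372 × 314.2 × 10 × 1 / 1000 = 1169 kN → 0.75 × 1169 = 877 kN.
Bearing (1.2 l_c t F_u ≤ 2.4 d t F_u): upper limit = 2.4·20·8·450 / 1000 = 172.8 kN.
  Edge l_c = 40 − 22/2 = 29 → r_n = 125.3 kN; interior l_c = 65 − 22 = 43 → r_n = 172.8 kN.
  R_n,bearing = 2·125.3 + 8·172.8 = 1633 kN → 0.75 × 1633 = 1220 kN.
Bolt shear governs: 877 kN.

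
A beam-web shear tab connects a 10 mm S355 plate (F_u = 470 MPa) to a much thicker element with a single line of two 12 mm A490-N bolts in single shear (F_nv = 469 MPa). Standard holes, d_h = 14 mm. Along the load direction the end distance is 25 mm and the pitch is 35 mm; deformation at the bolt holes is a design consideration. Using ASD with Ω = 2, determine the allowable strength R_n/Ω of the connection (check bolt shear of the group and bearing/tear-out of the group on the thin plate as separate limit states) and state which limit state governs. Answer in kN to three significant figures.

Bolt shear: A_b = π·12²/4 = 113.1 mm²; R_n = 469 × 113.1 × 2 × 1 / 1000 = 106.1 kN → 106.1 / 2 = 53 kN.
Bearing (1.2 l_c t F_u ≤ 2.4 d t F_u): upper limit = 2.4·12·10·470 / 1000 = 135.4 kN.
  Edge l_c = 25 − 14/2 = 18 → r_n = 101.5 kN; interior l_c = 35 − 14 = 21 → r_n = 118.4 kN.
  R_n,bearing = 1·101.5 + 1·118.4 = 220 kN → 220 / 2 = 110 kN.
Bolt shear governs: 53 kN.

53 kN (bolt shear governs)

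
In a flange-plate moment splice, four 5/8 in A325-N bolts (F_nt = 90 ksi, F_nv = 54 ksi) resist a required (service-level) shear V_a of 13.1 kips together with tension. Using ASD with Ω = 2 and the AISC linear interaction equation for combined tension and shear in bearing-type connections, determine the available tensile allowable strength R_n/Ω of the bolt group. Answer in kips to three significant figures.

A_b = π·0.625²/4 = 0.3068 in²; f_rv = 13.1 / (4 × 0.3068) = 10.67 ksi.
F'_nt = 1.3 F_nt − (Ω F_nt / F_nv) f_rv = 1.3·90 − (2·90/54)·10.67 = 81.42 ksi, capped at F_nt → F'_nt = 81.42 ksi.
R_n = F'_nt · A_b · n = 81.42 × 0.3068 × 4 = 99.91 kips.
Allowable strength R_n/Ω = 99.91 / 2 = 50 kips.

50 kips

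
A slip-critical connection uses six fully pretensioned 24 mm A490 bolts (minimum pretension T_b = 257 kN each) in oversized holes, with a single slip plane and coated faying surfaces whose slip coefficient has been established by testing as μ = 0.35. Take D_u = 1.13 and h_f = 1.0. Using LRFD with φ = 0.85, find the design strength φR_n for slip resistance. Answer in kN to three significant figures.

518 kN

R_n = μ · D_u · h_f · T_b · n_s · n_b = 0.35 × 1.13 × 1.0 × 257 × 1 × 6 = 609.9 kN.
Design strength φR_n = 0.85 × 609.9 = 518 kN.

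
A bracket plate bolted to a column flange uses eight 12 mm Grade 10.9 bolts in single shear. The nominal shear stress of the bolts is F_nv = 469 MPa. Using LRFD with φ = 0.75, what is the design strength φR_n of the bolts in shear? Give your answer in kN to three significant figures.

A_b = π × 12² / 4 = 113.1 mm².
R_n = F_nv · A_b · n · n_s = 469 × 113.1 × 8 × 1 / 1000 = 424.3 kN.
Design strength φR_n = 0.75 × 424.3 = 318 kN.

318 kN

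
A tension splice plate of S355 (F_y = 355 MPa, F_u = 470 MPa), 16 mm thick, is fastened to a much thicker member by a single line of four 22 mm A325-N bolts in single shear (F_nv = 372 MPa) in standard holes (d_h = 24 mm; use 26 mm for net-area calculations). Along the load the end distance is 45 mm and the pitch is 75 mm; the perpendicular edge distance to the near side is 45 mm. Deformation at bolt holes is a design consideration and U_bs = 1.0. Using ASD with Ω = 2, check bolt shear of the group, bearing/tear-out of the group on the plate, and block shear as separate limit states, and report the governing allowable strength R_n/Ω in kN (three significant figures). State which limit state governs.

283 kN (bolt shear governs)

Bolt shear: A_b = π·22²/4 = 380.1 mm²; R_n = 372 × 380.1 × 4 × 1 / 1000 = 565.6 kN → 565.6 / 2 = 283 kN.
Bearing: edge l_c = 33, r_n = 297.8 kN; interior l_c = 51, r_n = 397.1 kN; R_n = 297.8 + 3·397.1 = 1489 kN → 744 kN.
Block shear: A_gv = 4320, A_nv = 2864, A_nt = 512 mm²; R_n = min(0.6F_uA_nv, 0.6F_yA_gv) + U_bs·F_u·A_nt = 1048 kN → 524 kN.
Bolt shear governs: 283 kN.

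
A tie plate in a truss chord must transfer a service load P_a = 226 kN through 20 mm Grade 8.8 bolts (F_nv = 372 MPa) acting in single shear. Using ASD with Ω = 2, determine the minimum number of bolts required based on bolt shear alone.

A_b = π·20²/4 = 314.2 mm².
Per-bolt allowable strength R_n/Ω = 372 × 314.2 × 1 / 1000 / 2 = 58.43 kN.
n ≥ 226 / 58.43 = 3.868 → use 4 bolts.

4 bolts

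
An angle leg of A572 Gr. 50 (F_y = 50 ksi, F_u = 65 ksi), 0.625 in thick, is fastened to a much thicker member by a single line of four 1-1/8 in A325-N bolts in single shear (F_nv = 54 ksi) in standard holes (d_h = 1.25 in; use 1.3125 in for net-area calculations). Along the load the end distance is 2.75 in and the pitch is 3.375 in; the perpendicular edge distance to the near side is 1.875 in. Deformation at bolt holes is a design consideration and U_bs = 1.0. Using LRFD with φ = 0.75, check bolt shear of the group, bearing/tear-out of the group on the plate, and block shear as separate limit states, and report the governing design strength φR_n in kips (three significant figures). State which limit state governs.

Bolt shear: A_b = π·1.125²/4 = 0.994 in²; R_n = 54 × 0.994 × 4 × 1 = 214.7 kips → 0.75 × 214.7 = 161 kips.
Bearing: edge l_c = 2.125, r_n = 103.6 kips; interior l_c = 2.125, r_n = 103.6 kips; R_n = 103.6 + 3·103.6 = 414.4 kips → 311 kips.
Block shear: A_gv = 8.047, A_nv = 5.176, A_nt = 0.7617 in²; R_n = min(0.6F_uA_nv, 0.6F_yA_gv) + U_bs·F_u·A_nt = 251.4 kips → 189 kips.
Bolt shear governs: 161 kips.

161 kips (bolt shear governs)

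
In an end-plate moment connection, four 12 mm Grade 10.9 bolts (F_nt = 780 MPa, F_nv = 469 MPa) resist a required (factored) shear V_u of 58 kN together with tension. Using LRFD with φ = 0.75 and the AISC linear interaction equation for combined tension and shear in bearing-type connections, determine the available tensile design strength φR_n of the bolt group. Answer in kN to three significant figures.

A_b = π·12²/4 = 113.1 mm²; f_rv = 58 × 1000 / (4 × 113.1) = 128.2 MPa.
F'_nt = 1.3 F_nt − (F_nt / φF_nv) f_rv = 1.3·780 − (780/(0.75·469))·128.2 = 729.7 MPa, capped at F_nt → F'_nt = 729.7 MPa.
R_n = F'_nt · A_b · n = 729.7 × 113.1 × 4 / 1000 = 330.1 kN.
Design strength φR_n = 0.75 × 330.1 = 248 kN.

248 kN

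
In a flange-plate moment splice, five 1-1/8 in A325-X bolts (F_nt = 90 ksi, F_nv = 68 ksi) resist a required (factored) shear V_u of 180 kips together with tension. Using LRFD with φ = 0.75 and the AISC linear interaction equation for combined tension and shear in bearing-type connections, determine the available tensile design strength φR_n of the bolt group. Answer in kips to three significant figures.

A_b = π·1.125²/4 = 0.994 in²; f_rv = 180 / (5 × 0.994) = 36.22 ksi.
F'_nt = 1.3 F_nt − (F_nt / φF_nv) f_rv = 1.3·90 − (90/(0.75·68))·36.22 = 53.09 ksi, capped at F_nt → F'_nt = 53.09 ksi.
R_n = F'_nt · A_b · n = 53.09 × 0.994 × 5 = 263.9 kips.
Design strength φR_n = 0.75 × 263.9 = 198 kips.

198 kips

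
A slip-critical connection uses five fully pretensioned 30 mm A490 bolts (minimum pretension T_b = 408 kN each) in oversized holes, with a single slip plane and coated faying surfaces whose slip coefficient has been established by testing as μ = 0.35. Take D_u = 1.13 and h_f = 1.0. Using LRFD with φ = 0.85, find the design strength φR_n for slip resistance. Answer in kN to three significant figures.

686 kN

R_n = μ · D_u · h_f · T_b · n_s · n_b = 0.35 × 1.13 × 1.0 × 408 × 1 × 5 = 806.8 kN.
Design strength φR_n = 0.85 × 806.8 = 686 kN.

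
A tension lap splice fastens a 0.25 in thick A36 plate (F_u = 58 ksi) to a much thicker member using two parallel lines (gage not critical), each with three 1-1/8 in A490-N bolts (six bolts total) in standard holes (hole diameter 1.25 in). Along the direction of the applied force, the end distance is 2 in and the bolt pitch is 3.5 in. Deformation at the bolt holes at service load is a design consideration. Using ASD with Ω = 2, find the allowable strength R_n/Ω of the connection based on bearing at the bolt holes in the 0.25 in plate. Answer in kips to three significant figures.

Per bolt r_n = 1.2 l_c t F_u ≤ 2.4 d t F_u; upper limit = 2.4 × 1.125 × 0.25 × 58 = 39.15 kips.
Edge bolt: l_c = 2 − 1.25/2 = 1.375 in → 1.2 × 1.375 × 0.25 × 58 = 23.92 → r_n = 23.92 kips.
Interior bolts: l_c = 3.5 − 1.25 = 2.25 in → 1.2 × 2.25 × 0.25 × 58 = 39.15 → r_n = 39.15 kips.
R_n = 2 × 23.92 + 4 × 39.15 = 204.4 kips.
Allowable strength R_n/Ω = 204.4 / 2 = 102 kips.

102 kips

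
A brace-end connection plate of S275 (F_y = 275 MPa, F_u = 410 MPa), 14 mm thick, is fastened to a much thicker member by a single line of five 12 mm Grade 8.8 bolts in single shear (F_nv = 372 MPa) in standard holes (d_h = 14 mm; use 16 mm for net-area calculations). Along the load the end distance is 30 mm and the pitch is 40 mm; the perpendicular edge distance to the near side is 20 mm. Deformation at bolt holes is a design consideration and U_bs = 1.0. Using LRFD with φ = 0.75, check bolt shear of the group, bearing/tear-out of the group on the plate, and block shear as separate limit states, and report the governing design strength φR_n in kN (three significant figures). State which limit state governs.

Bolt shear: A_b = π·12²/4 = 113.1 mm²; R_n = 372 × 113.1 × 5 × 1 / 1000 = 210.4 kN → 0.75 × 210.4 = 158 kN.
Bearing: edge l_c = 23, r_n = 158.4 kN; interior l_c = 26, r_n = 165.3 kN; R_n = 158.4 + 4·165.3 = 819.7 kN → 615 kN.
Block shear: A_gv = 2660, A_nv = 1652, A_nt = 168 mm²; R_n = min(0.6F_uA_nv, 0.6F_yA_gv) + U_bs·F_u·A_nt = 475.3 kN → 356 kN.
Bolt shear governs: 158 kN.

158 kN (bolt shear governs)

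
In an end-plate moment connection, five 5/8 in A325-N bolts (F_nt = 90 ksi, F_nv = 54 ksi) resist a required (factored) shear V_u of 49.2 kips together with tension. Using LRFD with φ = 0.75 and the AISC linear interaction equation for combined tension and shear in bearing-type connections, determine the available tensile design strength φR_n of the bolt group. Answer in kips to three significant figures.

A_b = π·0.625²/4 = 0.3068 in²; f_rv = 49.2 / (5 × 0.3068) = 32.07 ksi.
F'_nt = 1.3 F_nt − (F_nt / φF_nv) f_rv = 1.3·90 − (90/(0.75·54))·32.07 = 45.73 ksi, capped at F_nt → F'_nt = 45.73 ksi.
R_n = F'_nt · A_b · n = 45.73 × 0.3068 × 5 = 70.14 kips.
Design strength φR_n = 0.75 × 70.14 = 52.6 kips.

52.6 kips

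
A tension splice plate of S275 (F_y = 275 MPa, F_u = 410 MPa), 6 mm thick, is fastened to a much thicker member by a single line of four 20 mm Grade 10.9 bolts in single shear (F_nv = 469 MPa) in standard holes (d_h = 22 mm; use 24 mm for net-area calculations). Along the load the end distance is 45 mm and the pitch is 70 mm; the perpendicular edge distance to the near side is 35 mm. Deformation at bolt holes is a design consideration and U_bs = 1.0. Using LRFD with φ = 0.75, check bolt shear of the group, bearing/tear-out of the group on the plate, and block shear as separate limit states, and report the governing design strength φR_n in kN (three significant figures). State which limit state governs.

Bolt shear: A_b = π·20²/4 = 314.2 mm²; R_n = 469 × 314.2 × 4 × 1 / 1000 = 589.4 kN → 0.75 × 589.4 = 442 kN.
Bearing: edge l_c = 34, r_n = 100.4 kN; interior l_c = 48, r_n = 118.1 kN; R_n = 100.4 + 3·118.1 = 454.6 kN → 341 kN.
Block shear: A_gv = 1530, A_nv = 1026, A_nt = 138 mm²; R_n = min(0.6F_uA_nv, 0.6F_yA_gv) + U_bs·F_u·A_nt = 309 kN → 232 kN.
Block shear governs: 232 kN.

232 kN (block shear governs)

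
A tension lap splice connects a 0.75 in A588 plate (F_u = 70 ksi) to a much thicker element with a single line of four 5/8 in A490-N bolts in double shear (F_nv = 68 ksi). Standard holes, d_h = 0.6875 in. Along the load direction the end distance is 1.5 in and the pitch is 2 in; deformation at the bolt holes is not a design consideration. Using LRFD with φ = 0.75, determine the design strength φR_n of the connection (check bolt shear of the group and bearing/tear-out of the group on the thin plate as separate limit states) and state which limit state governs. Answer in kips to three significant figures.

Bolt shear: A_b = π·0.625²/4 = 0.3068 in²; R_n = 68 × 0.3068 × 4 × 2 = 166.9 kips → 0.75 × 166.9 = 125 kips.
Bearing (1.5 l_c t F_u ≤ 3.0 d t F_u): upper limit = 3.0·0.625·0.75·70 = 98.44 kips.
  Edge l_c = 1.5 − 0.6875/2 = 1.156 → r_n = 91.05 kips; interior l_c = 2 − 0.6875 = 1.312 → r_n = 98.44 kips.
  R_n,bearing = 1·91.05 + 3·98.44 = 386.4 kips → 0.75 × 386.4 = 290 kips.
Bolt shear governs: 125 kips.

125 kips (bolt shear governs)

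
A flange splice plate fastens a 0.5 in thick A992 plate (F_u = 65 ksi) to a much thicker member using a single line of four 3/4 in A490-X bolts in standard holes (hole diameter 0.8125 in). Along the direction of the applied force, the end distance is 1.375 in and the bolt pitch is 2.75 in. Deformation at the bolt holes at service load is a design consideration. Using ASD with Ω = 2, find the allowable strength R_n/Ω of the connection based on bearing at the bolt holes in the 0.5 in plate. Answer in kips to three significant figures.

107 kips

Per bolt r_n = 1.2 l_c t F_u ≤ 2.4 d t F_u; upper limit = 2.4 × 0.75 × 0.5 × 65 = 58.5 kips.
Edge bolt: l_c = 1.375 − 0.8125/2 = 0.9688 in → 1.2 × 0.9688 × 0.5 × 65 = 37.78 → r_n = 37.78 kips.
Interior bolts: l_c = 2.75 − 0.8125 = 1.938 in → 1.2 × 1.938 × 0.5 × 65 = 75.56 → r_n = 58.5 kips.
R_n = 1 × 37.78 + 3 × 58.5 = 213.3 kips.
Allowable strength R_n/Ω = 213.3 / 2 = 107 kips.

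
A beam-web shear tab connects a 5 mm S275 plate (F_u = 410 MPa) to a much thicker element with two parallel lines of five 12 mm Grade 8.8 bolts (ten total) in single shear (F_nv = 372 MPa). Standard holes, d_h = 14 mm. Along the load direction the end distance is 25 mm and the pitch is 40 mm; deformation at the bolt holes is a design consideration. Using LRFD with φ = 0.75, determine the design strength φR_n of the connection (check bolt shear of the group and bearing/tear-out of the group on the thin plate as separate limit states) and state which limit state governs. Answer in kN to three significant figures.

316 kN (bolt shear governs)

Bolt shear: A_b = π·12²/4 = 113.1 mm²; R_n = 372 × 113.1 × 10 × 1 / 1000 = 420.7 kN → 0.75 × 420.7 = 316 kN.
Bearing (1.2 l_c t F_u ≤ 2.4 d t F_u): upper limit = 2.4·12·5·410 / 1000 = 59.04 kN.
  Edge l_c = 25 − 14/2 = 18 → r_n = 44.28 kN; interior l_c = 40 − 14 = 26 → r_n = 59.04 kN.
  R_n,bearing = 2·44.28 + 8·59.04 = 560.9 kN → 0.75 × 560.9 = 421 kN.
Bolt shear governs: 316 kN.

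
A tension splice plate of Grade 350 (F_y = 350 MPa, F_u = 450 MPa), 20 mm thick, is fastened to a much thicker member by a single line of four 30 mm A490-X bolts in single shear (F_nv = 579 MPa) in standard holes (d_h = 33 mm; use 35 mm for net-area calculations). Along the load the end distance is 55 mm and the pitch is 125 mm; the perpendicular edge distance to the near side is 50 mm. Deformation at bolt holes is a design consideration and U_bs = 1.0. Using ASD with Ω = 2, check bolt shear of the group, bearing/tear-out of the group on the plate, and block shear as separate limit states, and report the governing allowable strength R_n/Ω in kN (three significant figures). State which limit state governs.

Bolt shear: A_b = π·30²/4 = 706.9 mm²; R_n = 579 × 706.9 × 4 × 1 / 1000 = 1637 kN → 1637 / 2 = 819 kN.
Bearing: edge l_c = 38.5, r_n = 415.8 kN; interior l_c = 92, r_n = 648 kN; R_n = 415.8 + 3·648 = 2360 kN → 1180 kN.
Block shear: A_gv = 8600, A_nv = 6150, A_nt = 650 mm²; R_n = min(0.6F_uA_nv, 0.6F_yA_gv) + U_bs·F_u·A_nt = 1953 kN → 976 kN.
Bolt shear governs: 819 kN.

819 kN (bolt shear governs)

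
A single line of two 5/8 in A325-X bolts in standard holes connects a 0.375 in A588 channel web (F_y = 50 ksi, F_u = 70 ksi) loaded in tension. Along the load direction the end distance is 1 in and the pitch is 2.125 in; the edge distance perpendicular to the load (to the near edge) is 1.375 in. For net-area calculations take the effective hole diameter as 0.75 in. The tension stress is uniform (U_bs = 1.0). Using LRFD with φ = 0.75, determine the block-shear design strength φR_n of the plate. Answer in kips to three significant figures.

Shear plane L_v = 1 + 1·2.125 = 3.125 in; A_gv = 3.125 × 0.375 = 1.172 in².
A_nv = (3.125 − 1.5·0.75) × 0.375 = 0.75 in².
A_nt = (1.375 − 0.5·0.75) × 0.375 = 0.375 in².
0.6 F_u A_nv = 31.5 kips; 0.6 F_y A_gv = 35.16 kips → shear rupture governs the shear term.
R_n = 31.5 + 1.0 × 70 × 0.375 = 57.75 kips.
Design strength φR_n = 0.75 × 57.75 = 43.3 kips.

43.3 kips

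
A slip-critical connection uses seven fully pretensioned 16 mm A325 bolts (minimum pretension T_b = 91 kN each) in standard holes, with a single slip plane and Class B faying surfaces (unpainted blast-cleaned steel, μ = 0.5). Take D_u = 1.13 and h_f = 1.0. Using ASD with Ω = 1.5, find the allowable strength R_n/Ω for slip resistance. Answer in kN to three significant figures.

R_n = μ · D_u · h_f · T_b · n_s · n_b = 0.5 × 1.13 × 1.0 × 91 × 1 × 7 = 359.9 kN.
Allowable strength R_n/Ω = 359.9 / 1.5 = 240 kN.

240 kN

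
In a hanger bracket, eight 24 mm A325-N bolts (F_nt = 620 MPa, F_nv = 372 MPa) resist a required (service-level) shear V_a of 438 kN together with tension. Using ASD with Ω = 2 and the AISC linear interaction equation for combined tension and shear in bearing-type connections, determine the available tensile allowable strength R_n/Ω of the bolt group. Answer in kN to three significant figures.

729 kN

A_b = π·24²/4 = 452.4 mm²; f_rv = 438 × 1000 / (8 × 452.4) = 121 MPa.
F'_nt = 1.3 F_nt − (Ω F_nt / F_nv) f_rv = 1.3·620 − (2·620/372)·121 = 402.6 MPa, capped at F_nt → F'_nt = 402.6 MPa.
R_n = F'_nt · A_b · n = 402.6 × 452.4 × 8 / 1000 = 1457 kN.
Allowable strength R_n/Ω = 1457 / 2 = 729 kN.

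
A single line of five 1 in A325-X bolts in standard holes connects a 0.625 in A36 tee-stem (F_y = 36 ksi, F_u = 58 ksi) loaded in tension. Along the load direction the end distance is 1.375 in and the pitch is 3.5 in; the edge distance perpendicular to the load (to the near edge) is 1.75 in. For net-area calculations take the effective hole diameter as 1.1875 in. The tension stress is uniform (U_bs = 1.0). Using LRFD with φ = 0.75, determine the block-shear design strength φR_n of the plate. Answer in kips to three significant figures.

Shear plane L_v = 1.375 + 4·3.5 = 15.38 in; A_gv = 15.38 × 0.625 = 9.609 in².
A_nv = (15.38 − 4.5·1.1875) × 0.625 = 6.27 in².
A_nt = (1.75 − 0.5·1.1875) × 0.625 = 0.7227 in².
0.6 F_u A_nv = 218.2 kips; 0.6 F_y A_gv = 207.6 kips → shear yielding governs the shear term.
R_n = 207.6 + 1.0 × 58 × 0.7227 = 249.5 kips.
Design strength φR_n = 0.75 × 249.5 = 187 kips.

187 kips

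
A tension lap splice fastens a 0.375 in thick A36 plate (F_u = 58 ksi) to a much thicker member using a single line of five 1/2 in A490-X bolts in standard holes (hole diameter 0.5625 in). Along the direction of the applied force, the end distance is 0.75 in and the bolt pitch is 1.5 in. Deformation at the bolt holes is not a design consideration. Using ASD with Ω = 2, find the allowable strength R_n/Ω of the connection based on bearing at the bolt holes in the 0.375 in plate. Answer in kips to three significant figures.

68.8 kips

Per bolt r_n = 1.5 l_c t F_u ≤ 3.0 d t F_u; upper limit = 3.0 × 0.5 × 0.375 × 58 = 32.62 kips.
Edge bolt: l_c = 0.75 − 0.5625/2 = 0.4688 in → 1.5 × 0.4688 × 0.375 × 58 = 15.29 → r_n = 15.29 kips.
Interior bolts: l_c = 1.5 − 0.5625 = 0.9375 in → 1.5 × 0.9375 × 0.375 × 58 = 30.59 → r_n = 30.59 kips.
R_n = 1 × 15.29 + 4 × 30.59 = 137.6 kips.
Allowable strength R_n/Ω = 137.6 / 2 = 68.8 kips.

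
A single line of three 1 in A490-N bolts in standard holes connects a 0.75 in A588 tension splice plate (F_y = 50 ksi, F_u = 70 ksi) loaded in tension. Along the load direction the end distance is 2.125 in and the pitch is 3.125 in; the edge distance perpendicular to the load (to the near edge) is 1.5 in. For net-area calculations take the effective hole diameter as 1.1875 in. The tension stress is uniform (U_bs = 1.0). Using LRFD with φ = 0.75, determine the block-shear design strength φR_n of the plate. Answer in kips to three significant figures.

Shear plane L_v = 2.125 + 2·3.125 = 8.375 in; A_gv = 8.375 × 0.75 = 6.281 in².
A_nv = (8.375 − 2.5·1.1875) × 0.75 = 4.055 in².
A_nt = (1.5 − 0.5·1.1875) × 0.75 = 0.6797 in².
0.6 F_u A_nv = 170.3 kips; 0.6 F_y A_gv = 188.4 kips → shear rupture governs the shear term.
R_n = 170.3 + 1.0 × 70 × 0.6797 = 217.9 kips.
Design strength φR_n = 0.75 × 217.9 = 163 kips.

163 kips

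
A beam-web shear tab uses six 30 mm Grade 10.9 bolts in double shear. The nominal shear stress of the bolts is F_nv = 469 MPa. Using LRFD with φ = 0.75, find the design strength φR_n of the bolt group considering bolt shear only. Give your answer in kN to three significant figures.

2980 kN

A_b = π × 30² / 4 = 706.9 mm².
R_n = F_nv · A_b · n · n_s = 469 × 706.9 × 6 × 2 / 1000 = 3978 kN.
Design strength φR_n = 0.75 × 3978 = 2980 kN.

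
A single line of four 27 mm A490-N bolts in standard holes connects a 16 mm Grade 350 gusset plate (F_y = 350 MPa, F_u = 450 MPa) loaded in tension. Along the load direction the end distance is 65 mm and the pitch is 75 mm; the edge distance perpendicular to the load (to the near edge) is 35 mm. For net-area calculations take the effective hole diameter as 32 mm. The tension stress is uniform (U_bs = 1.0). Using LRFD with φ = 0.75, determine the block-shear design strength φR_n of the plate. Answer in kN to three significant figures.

679 kN

Shear plane L_v = 65 + 3·75 = 290 mm; A_gv = 290 × 16 = 4640 mm².
A_nv = (290 − 3.5·32) × 16 = 2848 mm².
A_nt = (35 − 0.5·32) × 16 = 304 mm².
0.6 F_u A_nv = 769 kN; 0.6 F_y A_gv = 974.4 kN → shear rupture governs the shear term.
R_n = 769 + 1.0 × 450 × 304 / 1000 = 905.8 kN.
Design strength φR_n = 0.75 × 905.8 = 679 kN.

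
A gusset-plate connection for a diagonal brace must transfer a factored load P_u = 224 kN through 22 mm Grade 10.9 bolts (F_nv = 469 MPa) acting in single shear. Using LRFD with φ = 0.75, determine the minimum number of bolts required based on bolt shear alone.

2 bolts

A_b = π·22²/4 = 380.1 mm².
Per-bolt design strength φR_n = 0.75 × 469 × 380.1 × 1 / 1000 = 133.7 kN.
n ≥ 224 / 133.7 = 1.675 → use 2 bolts.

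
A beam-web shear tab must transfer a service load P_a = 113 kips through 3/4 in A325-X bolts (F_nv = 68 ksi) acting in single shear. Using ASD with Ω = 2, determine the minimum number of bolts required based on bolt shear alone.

A_b = π·0.75²/4 = 0.4418 in².
Per-bolt allowable strength R_n/Ω = 68 × 0.4418 × 1 / 2 = 15.02 kips.
n ≥ 113 / 15.02 = 7.523 → use 8 bolts.

8 bolts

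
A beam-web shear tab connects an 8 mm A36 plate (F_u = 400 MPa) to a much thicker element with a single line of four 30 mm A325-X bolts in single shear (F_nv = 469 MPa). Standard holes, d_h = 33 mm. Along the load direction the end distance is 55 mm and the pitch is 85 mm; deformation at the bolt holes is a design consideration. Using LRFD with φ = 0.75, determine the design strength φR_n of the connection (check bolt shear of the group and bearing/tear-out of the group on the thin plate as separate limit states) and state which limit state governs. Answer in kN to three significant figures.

560 kN (bearing governs)

Bolt shear: A_b = π·30²/4 = 706.9 mm²; R_n = 469 × 706.9 × 4 × 1 / 1000 = 1326 kN → 0.75 × 1326 = 995 kN.
Bearing (1.2 l_c t F_u ≤ 2.4 d t F_u): upper limit = 2.4·30·8·400 / 1000 = 230.4 kN.
  Edge l_c = 55 − 33/2 = 38.5 → r_n = 147.8 kN; interior l_c = 85 − 33 = 52 → r_n = 199.7 kN.
  R_n,bearing = 1·147.8 + 3·199.7 = 746.9 kN → 0.75 × 746.9 = 560 kN.
Bearing governs: 560 kN.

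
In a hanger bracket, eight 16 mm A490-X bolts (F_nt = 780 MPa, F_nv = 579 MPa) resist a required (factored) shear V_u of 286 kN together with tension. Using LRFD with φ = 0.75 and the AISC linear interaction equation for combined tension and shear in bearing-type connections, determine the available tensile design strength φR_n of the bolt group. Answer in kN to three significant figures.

A_b = π·16²/4 = 201.1 mm²; f_rv = 286 × 1000 / (8 × 201.1) = 177.8 MPa.
F'_nt = 1.3 F_nt − (F_nt / φF_nv) f_rv = 1.3·780 − (780/(0.75·579))·177.8 = 694.6 MPa, capped at F_nt → F'_nt = 694.6 MPa.
R_n = F'_nt · A_b · n = 694.6 × 201.1 × 8 / 1000 = 1117 kN.
Design strength φR_n = 0.75 × 1117 = 838 kN.

838 kN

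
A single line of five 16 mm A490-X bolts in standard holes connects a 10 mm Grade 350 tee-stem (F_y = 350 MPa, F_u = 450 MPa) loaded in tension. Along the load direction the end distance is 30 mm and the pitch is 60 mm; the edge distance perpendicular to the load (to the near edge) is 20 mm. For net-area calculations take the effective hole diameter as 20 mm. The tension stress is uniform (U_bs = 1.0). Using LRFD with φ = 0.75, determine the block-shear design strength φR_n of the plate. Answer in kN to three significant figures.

Shear plane L_v = 30 + 4·60 = 270 mm; A_gv = 270 × 10 = 2700 mm².
A_nv = (270 − 4.5·20) × 10 = 1800 mm².
A_nt = (20 − 0.5·20) × 10 = 100 mm².
0.6 F_u A_nv = 486 kN; 0.6 F_y A_gv = 567 kN → shear rupture governs the shear term.
R_n = 486 + 1.0 × 450 × 100 / 1000 = 531 kN.
Design strength φR_n = 0.75 × 531 = 398 kN.

398 kN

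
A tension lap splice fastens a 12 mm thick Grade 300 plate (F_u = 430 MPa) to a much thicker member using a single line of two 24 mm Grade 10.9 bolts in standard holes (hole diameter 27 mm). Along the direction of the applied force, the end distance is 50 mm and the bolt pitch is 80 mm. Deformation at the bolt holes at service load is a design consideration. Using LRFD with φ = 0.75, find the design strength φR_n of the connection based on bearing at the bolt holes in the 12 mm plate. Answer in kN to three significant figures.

Per bolt r_n = 1.2 l_c t F_u ≤ 2.4 d t F_u; upper limit = 2.4 × 24 × 12 × 430 / 1000 = 297.2 kN.
Edge bolt: l_c = 50 − 27/2 = 36.5 mm → 1.2 × 36.5 × 12 × 430 / 1000 = 226 → r_n = 226 kN.
Interior bolts: l_c = 80 − 27 = 53 mm → 1.2 × 53 × 12 × 430 / 1000 = 328.2 → r_n = 297.2 kN.
R_n = 1 × 226 + 1 × 297.2 = 523.2 kN.
Design strength φR_n = 0.75 × 523.2 = 392 kN.

392 kN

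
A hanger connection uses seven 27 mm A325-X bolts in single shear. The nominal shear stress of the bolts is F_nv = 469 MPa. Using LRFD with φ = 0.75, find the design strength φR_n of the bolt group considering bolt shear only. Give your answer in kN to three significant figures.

A_b = π × 27² / 4 = 572.6 mm².
R_n = F_nv · A_b · n · n_s = 469 × 572.6 × 7 × 1 / 1000 = 1880 kN.
Design strength φR_n = 0.75 × 1880 = 1410 kN.

1410 kN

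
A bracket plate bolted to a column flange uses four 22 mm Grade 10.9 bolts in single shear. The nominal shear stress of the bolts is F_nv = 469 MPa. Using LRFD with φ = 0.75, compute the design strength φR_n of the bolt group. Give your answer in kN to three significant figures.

535 kN

A_b = π × 22² / 4 = 380.1 mm².
R_n = F_nv · A_b · n · n_s = 469 × 380.1 × 4 × 1 / 1000 = 713.1 kN.
Design strength φR_n = 0.75 × 713.1 = 535 kN.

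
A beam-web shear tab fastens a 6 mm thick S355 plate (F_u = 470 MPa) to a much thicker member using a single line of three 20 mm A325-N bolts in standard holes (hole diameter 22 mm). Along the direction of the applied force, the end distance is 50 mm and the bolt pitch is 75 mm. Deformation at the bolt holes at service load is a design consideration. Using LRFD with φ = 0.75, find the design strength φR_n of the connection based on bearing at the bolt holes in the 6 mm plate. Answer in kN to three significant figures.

Per bolt r_n = 1.2 l_c t F_u ≤ 2.4 d t F_u; upper limit = 2.4 × 20 × 6 × 470 / 1000 = 135.4 kN.
Edge bolt: l_c = 50 − 22/2 = 39 mm → 1.2 × 39 × 6 × 470 / 1000 = 132 → r_n = 132 kN.
Interior bolts: l_c = 75 − 22 = 53 mm → 1.2 × 53 × 6 × 470 / 1000 = 179.4 → r_n = 135.4 kN.
R_n = 1 × 132 + 2 × 135.4 = 402.7 kN.
Design strength φR_n = 0.75 × 402.7 = 302 kN.

302 kN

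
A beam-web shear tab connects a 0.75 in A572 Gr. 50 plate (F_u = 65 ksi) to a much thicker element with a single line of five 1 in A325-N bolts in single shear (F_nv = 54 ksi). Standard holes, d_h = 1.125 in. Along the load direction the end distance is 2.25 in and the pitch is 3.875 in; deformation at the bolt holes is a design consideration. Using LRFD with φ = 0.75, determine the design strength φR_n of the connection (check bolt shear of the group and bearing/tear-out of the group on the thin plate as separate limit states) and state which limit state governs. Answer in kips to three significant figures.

Bolt shear: A_b = π·1²/4 = 0.7854 in²; R_n = 54 × 0.7854 × 5 × 1 = 212.1 kips → 0.75 × 212.1 = 159 kips.
Bearing (1.2 l_c t F_u ≤ 2.4 d t F_u): upper limit = 2.4·1·0.75·65 = 117 kips.
  Edge l_c = 2.25 − 1.125/2 = 1.688 → r_n = 98.72 kips; interior l_c = 3.875 − 1.125 = 2.75 → r_n = 117 kips.
  R_n,bearing = 1·98.72 + 4·117 = 566.7 kips → 0.75 × 566.7 = 425 kips.
Bolt shear governs: 159 kips.

159 kips (bolt shear governs)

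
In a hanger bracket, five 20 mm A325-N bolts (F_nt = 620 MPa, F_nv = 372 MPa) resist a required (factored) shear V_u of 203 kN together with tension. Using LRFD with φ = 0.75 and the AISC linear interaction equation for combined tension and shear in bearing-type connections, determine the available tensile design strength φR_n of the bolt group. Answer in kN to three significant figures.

611 kN

A_b = π·20²/4 = 314.2 mm²; f_rv = 203 × 1000 / (5 × 314.2) = 129.2 MPa.
F'_nt = 1.3 F_nt − (F_nt / φF_nv) f_rv = 1.3·620 − (620/(0.75·372))·129.2 = 518.8 MPa, capped at F_nt → F'_nt = 518.8 MPa.
R_n = F'_nt · A_b · n = 518.8 × 314.2 × 5 / 1000 = 815 kN.
Design strength φR_n = 0.75 × 815 = 611 kN.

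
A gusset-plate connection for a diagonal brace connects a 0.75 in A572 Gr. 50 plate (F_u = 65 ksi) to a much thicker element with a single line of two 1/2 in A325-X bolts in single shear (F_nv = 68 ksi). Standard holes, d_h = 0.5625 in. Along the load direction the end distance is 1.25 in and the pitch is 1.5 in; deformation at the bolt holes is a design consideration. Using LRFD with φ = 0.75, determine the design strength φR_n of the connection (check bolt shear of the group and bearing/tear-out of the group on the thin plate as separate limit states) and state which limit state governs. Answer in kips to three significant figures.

Bolt shear: A_b = π·0.5²/4 = 0.1963 in²; R_n = 68 × 0.1963 × 2 × 1 = 26.7 kips → 0.75 × 26.7 = 20 kips.
Bearing (1.2 l_c t F_u ≤ 2.4 d t F_u): upper limit = 2.4·0.5·0.75·65 = 58.5 kips.
  Edge l_c = 1.25 − 0.5625/2 = 0.9688 → r_n = 56.67 kips; interior l_c = 1.5 − 0.5625 = 0.9375 → r_n = 54.84 kips.
  R_n,bearing = 1·56.67 + 1·54.84 = 111.5 kips → 0.75 × 111.5 = 83.6 kips.
Bolt shear governs: 20 kips.

20 kips (bolt shear governs)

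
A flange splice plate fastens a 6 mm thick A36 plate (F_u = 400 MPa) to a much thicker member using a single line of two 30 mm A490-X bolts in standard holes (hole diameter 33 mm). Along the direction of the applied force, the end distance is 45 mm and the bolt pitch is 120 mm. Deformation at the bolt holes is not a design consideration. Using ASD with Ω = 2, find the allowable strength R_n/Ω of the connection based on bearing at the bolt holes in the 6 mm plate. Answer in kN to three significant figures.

159 kN

Per bolt r_n = 1.5 l_c t F_u ≤ 3.0 d t F_u; upper limit = 3.0 × 30 × 6 × 400 / 1000 = 216 kN.
Edge bolt: l_c = 45 − 33/2 = 28.5 mm → 1.5 × 28.5 × 6 × 400 / 1000 = 102.6 → r_n = 102.6 kN.
Interior bolts: l_c = 120 − 33 = 87 mm → 1.5 × 87 × 6 × 400 / 1000 = 313.2 → r_n = 216 kN.
R_n = 1 × 102.6 + 1 × 216 = 318.6 kN.
Allowable strength R_n/Ω = 318.6 / 2 = 159 kN.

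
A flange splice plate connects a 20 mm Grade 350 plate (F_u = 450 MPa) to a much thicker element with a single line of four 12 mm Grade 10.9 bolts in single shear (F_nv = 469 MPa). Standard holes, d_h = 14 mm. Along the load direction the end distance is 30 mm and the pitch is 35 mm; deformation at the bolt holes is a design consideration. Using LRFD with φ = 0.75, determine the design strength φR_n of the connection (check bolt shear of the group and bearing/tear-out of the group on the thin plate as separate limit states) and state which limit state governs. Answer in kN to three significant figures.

Bolt shear: A_b = π·12²/4 = 113.1 mm²; R_n = 469 × 113.1 × 4 × 1 / 1000 = 212.2 kN → 0.75 × 212.2 = 159 kN.
Bearing (1.2 l_c t F_u ≤ 2.4 d t F_u): upper limit = 2.4·12·20·450 / 1000 = 259.2 kN.
  Edge l_c = 30 − 14/2 = 23 → r_n = 248.4 kN; interior l_c = 35 − 14 = 21 → r_n = 226.8 kN.
  R_n,bearing = 1·248.4 + 3·226.8 = 928.8 kN → 0.75 × 928.8 = 697 kN.
Bolt shear governs: 159 kN.

159 kN (bolt shear governs)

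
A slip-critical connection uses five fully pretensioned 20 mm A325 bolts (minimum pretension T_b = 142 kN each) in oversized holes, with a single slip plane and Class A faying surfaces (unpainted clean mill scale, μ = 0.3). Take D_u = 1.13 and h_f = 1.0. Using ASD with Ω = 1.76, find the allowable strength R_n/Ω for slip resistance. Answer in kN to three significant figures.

R_n = μ · D_u · h_f · T_b · n_s · n_b = 0.3 × 1.13 × 1.0 × 142 × 1 × 5 = 240.7 kN.
Allowable strength R_n/Ω = 240.7 / 1.76 = 137 kN.

137 kN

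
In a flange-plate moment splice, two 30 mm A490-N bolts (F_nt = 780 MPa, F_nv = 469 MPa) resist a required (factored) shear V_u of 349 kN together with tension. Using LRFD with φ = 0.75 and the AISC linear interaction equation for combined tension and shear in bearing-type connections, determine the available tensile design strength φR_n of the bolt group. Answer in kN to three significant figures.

A_b = π·30²/4 = 706.9 mm²; f_rv = 349 × 1000 / (2 × 706.9) = 246.9 MPa.
F'_nt = 1.3 F_nt − (F_nt / φF_nv) f_rv = 1.3·780 − (780/(0.75·469))·246.9 = 466.6 MPa, capped at F_nt → F'_nt = 466.6 MPa.
R_n = F'_nt · A_b · n = 466.6 × 706.9 × 2 / 1000 = 659.6 kN.
Design strength φR_n = 0.75 × 659.6 = 495 kN.

495 kN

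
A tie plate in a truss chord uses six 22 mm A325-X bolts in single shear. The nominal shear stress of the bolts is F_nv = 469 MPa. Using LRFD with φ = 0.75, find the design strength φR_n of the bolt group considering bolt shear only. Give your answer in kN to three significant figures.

802 kN

A_b = π × 22² / 4 = 380.1 mm².
R_n = F_nv · A_b · n · n_s = 469 × 380.1 × 6 × 1 / 1000 = 1070 kN.
Design strength φR_n = 0.75 × 1070 = 802 kN.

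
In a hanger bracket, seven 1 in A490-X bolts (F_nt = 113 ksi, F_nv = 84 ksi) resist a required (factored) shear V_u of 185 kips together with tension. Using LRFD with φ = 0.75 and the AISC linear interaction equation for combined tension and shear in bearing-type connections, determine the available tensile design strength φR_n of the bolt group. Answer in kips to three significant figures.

A_b = π·1²/4 = 0.7854 in²; f_rv = 185 / (7 × 0.7854) = 33.65 ksi.
F'_nt = 1.3 F_nt − (F_nt / φF_nv) f_rv = 1.3·113 − (113/(0.75·84))·33.65 = 86.54 ksi, capped at F_nt → F'_nt = 86.54 ksi.
R_n = F'_nt · A_b · n = 86.54 × 0.7854 × 7 = 475.8 kips.
Design strength φR_n = 0.75 × 475.8 = 357 kips.

357 kips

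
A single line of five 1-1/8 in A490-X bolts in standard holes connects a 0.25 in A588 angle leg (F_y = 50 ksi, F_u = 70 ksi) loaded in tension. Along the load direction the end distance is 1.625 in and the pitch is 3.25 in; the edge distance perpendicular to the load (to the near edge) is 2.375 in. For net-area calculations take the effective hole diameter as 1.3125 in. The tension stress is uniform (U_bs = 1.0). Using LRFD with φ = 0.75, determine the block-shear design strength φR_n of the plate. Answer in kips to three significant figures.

91.2 kips

Shear plane L_v = 1.625 + 4·3.25 = 14.62 in; A_gv = 14.62 × 0.25 = 3.656 in².
A_nv = (14.62 − 4.5·1.3125) × 0.25 = 2.18 in².
A_nt = (2.375 − 0.5·1.3125) × 0.25 = 0.4297 in².
0.6 F_u A_nv = 91.55 kips; 0.6 F_y A_gv = 109.7 kips → shear rupture governs the shear term.
R_n = 91.55 + 1.0 × 70 × 0.4297 = 121.6 kips.
Design strength φR_n = 0.75 × 121.6 = 91.2 kips.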